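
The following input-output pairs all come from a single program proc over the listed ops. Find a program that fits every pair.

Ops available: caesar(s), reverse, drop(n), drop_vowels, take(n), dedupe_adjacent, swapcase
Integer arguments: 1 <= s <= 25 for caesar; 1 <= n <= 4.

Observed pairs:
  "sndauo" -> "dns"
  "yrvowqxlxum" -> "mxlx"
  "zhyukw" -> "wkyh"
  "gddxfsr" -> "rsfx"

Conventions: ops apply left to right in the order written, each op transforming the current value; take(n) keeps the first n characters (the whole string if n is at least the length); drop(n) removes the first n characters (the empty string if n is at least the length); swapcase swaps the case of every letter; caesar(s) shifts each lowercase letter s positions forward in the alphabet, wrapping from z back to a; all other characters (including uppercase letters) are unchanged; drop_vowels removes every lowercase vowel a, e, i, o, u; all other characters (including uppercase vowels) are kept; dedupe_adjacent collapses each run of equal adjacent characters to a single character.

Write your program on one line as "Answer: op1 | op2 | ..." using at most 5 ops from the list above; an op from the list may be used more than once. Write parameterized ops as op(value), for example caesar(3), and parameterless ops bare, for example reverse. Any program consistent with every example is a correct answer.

reverse | drop_vowels | dedupe_adjacent | take(4)

Check, running the answer program on each example:
  "sndauo" -> "ouadns" -> "dns" -> "dns" -> "dns"
  "yrvowqxlxum" -> "muxlxqwovry" -> "mxlxqwvry" -> "mxlxqwvry" -> "mxlx"
  "zhyukw" -> "wkuyhz" -> "wkyhz" -> "wkyhz" -> "wkyh"
  "gddxfsr" -> "rsfxddg" -> "rsfxddg" -> "rsfxdg" -> "rsfx"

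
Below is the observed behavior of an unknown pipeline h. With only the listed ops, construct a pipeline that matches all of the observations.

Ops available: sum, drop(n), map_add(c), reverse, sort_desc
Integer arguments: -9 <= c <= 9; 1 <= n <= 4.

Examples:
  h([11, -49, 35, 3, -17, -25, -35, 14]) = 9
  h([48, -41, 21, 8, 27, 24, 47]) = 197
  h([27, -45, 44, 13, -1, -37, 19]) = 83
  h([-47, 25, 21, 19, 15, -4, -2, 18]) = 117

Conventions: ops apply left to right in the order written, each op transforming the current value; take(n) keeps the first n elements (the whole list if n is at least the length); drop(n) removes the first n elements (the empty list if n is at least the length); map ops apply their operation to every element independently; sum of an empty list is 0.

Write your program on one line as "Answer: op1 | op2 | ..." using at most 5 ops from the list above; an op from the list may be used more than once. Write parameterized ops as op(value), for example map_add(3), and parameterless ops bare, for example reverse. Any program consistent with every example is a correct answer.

map_add(9) | reverse | sort_desc | sum

Check, running the answer program on each example:
  [11, -49, 35, 3, -17, -25, -35, 14] -> [20, -40, 44, 12, -8, -16, -26, 23] -> [23, -26, -16, -8, 12, 44, -40, 20] -> [44, 23, 20, 12, -8, -16, -26, -40] -> 9
  [48, -41, 21, 8, 27, 24, 47] -> [57, -32, 30, 17, 36, 33, 56] -> [56, 33, 36, 17, 30, -32, 57] -> [57, 56, 36, 33, 30, 17, -32] -> 197
  [27, -45, 44, 13, -1, -37, 19] -> [36, -36, 53, 22, 8, -28, 28] -> [28, -28, 8, 22, 53, -36, 36] -> [53, 36, 28, 22, 8, -28, -36] -> 83
  [-47, 25, 21, 19, 15, -4, -2, 18] -> [-38, 34, 30, 28, 24, 5, 7, 27] -> [27, 7, 5, 24, 28, 30, 34, -38] -> [34, 30, 28, 27, 24, 7, 5, -38] -> 117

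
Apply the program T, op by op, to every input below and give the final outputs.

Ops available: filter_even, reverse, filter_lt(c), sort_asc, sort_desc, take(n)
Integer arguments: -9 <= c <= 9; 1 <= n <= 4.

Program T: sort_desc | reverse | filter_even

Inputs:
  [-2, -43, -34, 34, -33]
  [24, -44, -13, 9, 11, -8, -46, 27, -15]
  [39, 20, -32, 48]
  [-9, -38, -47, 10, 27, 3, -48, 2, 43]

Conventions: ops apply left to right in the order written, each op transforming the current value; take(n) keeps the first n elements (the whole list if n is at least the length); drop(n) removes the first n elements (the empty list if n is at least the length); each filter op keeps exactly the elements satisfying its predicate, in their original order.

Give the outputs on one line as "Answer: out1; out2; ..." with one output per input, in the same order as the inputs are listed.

Execution, op by op:
  [-2, -43, -34, 34, -33] -> [34, -2, -33, -34, -43] -> [-43, -34, -33, -2, 34] -> [-34, -2, 34]
  [24, -44, -13, 9, 11, -8, -46, 27, -15] -> [27, 24, 11, 9, -8, -13, -15, -44, -46] -> [-46, -44, -15, -13, -8, 9, 11, 24, 27] -> [-46, -44, -8, 24]
  [39, 20, -32, 48] -> [48, 39, 20, -32] -> [-32, 20, 39, 48] -> [-32, 20, 48]
  [-9, -38, -47, 10, 27, 3, -48, 2, 43] -> [43, 27, 10, 3, 2, -9, -38, -47, -48] -> [-48, -47, -38, -9, 2, 3, 10, 27, 43] -> [-48, -38, 2, 10]

[-34, -2, 34]; [-46, -44, -8, 24]; [-32, 20, 48]; [-48, -38, 2, 10]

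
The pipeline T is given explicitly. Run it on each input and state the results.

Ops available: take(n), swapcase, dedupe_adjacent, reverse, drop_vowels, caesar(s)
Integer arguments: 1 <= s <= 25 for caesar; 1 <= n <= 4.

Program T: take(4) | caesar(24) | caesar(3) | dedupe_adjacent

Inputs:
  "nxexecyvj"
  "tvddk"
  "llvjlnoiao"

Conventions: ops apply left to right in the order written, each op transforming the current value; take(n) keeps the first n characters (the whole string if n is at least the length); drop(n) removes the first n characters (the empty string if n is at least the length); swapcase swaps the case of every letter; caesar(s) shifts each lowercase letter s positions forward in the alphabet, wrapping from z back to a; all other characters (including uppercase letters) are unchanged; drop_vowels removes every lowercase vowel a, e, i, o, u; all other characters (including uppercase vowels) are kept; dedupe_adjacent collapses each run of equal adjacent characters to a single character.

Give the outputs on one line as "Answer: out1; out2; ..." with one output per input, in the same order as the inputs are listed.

Execution, op by op:
  "nxexecyvj" -> "nxex" -> "lvcv" -> "oyfy" -> "oyfy"
  "tvddk" -> "tvdd" -> "rtbb" -> "uwee" -> "uwe"
  "llvjlnoiao" -> "llvj" -> "jjth" -> "mmwk" -> "mwk"

"oyfy"; "uwe"; "mwk"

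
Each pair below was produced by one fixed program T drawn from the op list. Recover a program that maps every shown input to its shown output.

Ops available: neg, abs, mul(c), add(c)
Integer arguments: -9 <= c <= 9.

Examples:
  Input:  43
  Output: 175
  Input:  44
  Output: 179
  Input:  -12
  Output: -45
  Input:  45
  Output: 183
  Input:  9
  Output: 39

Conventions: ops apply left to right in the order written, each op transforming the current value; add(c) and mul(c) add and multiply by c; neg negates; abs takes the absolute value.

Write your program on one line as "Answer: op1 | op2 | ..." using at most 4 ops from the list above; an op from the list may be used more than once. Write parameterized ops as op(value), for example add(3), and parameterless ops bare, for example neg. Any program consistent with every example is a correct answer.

mul(-4) | add(-3) | mul(-1)

Check, running the answer program on each example:
  43 -> -172 -> -175 -> 175
  44 -> -176 -> -179 -> 179
  -12 -> 48 -> 45 -> -45
  45 -> -180 -> -183 -> 183
  9 -> -36 -> -39 -> 39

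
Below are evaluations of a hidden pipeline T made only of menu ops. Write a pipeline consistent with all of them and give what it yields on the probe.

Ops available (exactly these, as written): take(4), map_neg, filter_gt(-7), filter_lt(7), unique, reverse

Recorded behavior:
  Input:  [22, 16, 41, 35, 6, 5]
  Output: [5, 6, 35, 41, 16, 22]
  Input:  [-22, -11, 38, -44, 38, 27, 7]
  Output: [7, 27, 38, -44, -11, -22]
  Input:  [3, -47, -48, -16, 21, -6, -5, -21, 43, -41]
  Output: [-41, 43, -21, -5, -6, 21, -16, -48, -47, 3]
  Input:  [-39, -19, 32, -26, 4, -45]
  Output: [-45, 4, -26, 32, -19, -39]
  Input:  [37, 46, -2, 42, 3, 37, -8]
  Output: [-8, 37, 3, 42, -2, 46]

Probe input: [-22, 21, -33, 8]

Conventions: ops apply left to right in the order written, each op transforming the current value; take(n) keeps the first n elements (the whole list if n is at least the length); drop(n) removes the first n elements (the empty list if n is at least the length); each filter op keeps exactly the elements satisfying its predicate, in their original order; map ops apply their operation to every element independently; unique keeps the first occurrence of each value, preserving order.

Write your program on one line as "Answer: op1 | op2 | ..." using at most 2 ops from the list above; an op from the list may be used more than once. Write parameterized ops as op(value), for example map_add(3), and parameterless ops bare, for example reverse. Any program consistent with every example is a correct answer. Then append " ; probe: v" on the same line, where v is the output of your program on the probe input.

reverse | unique ; probe: [8, -33, 21, -22]

Check, running the answer program on each example:
  [22, 16, 41, 35, 6, 5] -> [5, 6, 35, 41, 16, 22] -> [5, 6, 35, 41, 16, 22]
  [-22, -11, 38, -44, 38, 27, 7] -> [7, 27, 38, -44, 38, -11, -22] -> [7, 27, 38, -44, -11, -22]
  [3, -47, -48, -16, 21, -6, -5, -21, 43, -41] -> [-41, 43, -21, -5, -6, 21, -16, -48, -47, 3] -> [-41, 43, -21, -5, -6, 21, -16, -48, -47, 3]
  [-39, -19, 32, -26, 4, -45] -> [-45, 4, -26, 32, -19, -39] -> [-45, 4, -26, 32, -19, -39]
  [37, 46, -2, 42, 3, 37, -8] -> [-8, 37, 3, 42, -2, 46, 37] -> [-8, 37, 3, 42, -2, 46]
  probe: [-22, 21, -33, 8] -> [8, -33, 21, -22] -> [8, -33, 21, -22]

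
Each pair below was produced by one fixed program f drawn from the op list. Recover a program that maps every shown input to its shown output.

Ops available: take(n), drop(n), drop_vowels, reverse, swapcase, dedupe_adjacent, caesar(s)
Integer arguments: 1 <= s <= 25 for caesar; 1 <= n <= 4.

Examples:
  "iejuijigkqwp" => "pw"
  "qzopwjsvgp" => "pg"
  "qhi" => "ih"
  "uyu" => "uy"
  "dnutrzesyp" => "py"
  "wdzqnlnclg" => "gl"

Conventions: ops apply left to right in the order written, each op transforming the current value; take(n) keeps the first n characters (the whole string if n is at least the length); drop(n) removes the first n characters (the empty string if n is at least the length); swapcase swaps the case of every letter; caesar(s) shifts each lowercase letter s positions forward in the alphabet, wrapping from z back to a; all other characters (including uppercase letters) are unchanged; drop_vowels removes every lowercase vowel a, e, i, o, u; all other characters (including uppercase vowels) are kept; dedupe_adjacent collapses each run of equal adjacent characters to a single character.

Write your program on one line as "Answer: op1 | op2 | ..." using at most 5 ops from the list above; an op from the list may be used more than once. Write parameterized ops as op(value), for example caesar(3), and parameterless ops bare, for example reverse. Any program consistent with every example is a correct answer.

swapcase | reverse | take(4) | swapcase | take(2)

Check, running the answer program on each example:
  "iejuijigkqwp" -> "IEJUIJIGKQWP" -> "PWQKGIJIUJEI" -> "PWQK" -> "pwqk" -> "pw"
  "qzopwjsvgp" -> "QZOPWJSVGP" -> "PGVSJWPOZQ" -> "PGVS" -> "pgvs" -> "pg"
  "qhi" -> "QHI" -> "IHQ" -> "IHQ" -> "ihq" -> "ih"
  "uyu" -> "UYU" -> "UYU" -> "UYU" -> "uyu" -> "uy"
  "dnutrzesyp" -> "DNUTRZESYP" -> "PYSEZRTUND" -> "PYSE" -> "pyse" -> "py"
  "wdzqnlnclg" -> "WDZQNLNCLG" -> "GLCNLNQZDW" -> "GLCN" -> "glcn" -> "gl"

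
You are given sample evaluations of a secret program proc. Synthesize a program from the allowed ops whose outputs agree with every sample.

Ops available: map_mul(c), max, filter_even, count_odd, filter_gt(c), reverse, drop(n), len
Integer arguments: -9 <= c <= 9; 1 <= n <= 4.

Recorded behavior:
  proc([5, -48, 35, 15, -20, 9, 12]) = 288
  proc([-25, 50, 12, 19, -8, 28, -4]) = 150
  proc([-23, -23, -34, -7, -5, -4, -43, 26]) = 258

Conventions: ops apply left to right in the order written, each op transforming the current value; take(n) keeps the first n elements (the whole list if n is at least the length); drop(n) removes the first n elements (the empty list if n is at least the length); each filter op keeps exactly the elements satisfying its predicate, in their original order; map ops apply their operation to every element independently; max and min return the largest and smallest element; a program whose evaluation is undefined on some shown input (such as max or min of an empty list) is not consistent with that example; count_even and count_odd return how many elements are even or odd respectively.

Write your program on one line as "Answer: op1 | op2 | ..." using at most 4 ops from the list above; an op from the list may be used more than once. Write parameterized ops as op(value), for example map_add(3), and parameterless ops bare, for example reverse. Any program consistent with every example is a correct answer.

reverse | map_mul(-6) | max

Check, running the answer program on each example:
  [5, -48, 35, 15, -20, 9, 12] -> [12, 9, -20, 15, 35, -48, 5] -> [-72, -54, 120, -90, -210, 288, -30] -> 288
  [-25, 50, 12, 19, -8, 28, -4] -> [-4, 28, -8, 19, 12, 50, -25] -> [24, -168, 48, -114, -72, -300, 150] -> 150
  [-23, -23, -34, -7, -5, -4, -43, 26] -> [26, -43, -4, -5, -7, -34, -23, -23] -> [-156, 258, 24, 30, 42, 204, 138, 138] -> 258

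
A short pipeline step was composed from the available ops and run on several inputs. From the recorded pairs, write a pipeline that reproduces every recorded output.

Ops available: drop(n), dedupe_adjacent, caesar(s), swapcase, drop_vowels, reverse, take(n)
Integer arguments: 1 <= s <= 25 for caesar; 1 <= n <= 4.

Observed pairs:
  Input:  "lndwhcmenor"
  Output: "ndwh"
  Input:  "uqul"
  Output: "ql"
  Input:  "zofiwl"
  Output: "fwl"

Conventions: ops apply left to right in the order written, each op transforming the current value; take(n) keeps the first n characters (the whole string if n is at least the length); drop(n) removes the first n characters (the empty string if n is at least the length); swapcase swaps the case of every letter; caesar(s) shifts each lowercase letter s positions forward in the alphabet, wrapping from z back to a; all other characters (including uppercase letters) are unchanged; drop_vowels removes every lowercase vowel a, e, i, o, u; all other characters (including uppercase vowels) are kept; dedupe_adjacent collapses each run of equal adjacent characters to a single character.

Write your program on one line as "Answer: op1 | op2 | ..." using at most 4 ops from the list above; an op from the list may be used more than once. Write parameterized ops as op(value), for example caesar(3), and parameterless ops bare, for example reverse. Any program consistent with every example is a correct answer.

drop(1) | drop_vowels | take(4)

Check, running the answer program on each example:
  "lndwhcmenor" -> "ndwhcmenor" -> "ndwhcmnr" -> "ndwh"
  "uqul" -> "qul" -> "ql" -> "ql"
  "zofiwl" -> "ofiwl" -> "fwl" -> "fwl"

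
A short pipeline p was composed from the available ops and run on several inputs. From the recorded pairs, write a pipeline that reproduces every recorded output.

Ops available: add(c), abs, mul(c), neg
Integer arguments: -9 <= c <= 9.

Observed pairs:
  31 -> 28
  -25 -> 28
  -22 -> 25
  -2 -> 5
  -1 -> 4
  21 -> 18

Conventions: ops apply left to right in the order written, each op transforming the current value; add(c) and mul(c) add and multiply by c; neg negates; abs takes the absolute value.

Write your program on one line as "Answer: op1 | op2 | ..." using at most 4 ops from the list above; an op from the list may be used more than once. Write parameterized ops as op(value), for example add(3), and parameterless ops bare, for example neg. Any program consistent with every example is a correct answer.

neg | add(5) | add(-2) | abs

Check, running the answer program on each example:
  31 -> -31 -> -26 -> -28 -> 28
  -25 -> 25 -> 30 -> 28 -> 28
  -22 -> 22 -> 27 -> 25 -> 25
  -2 -> 2 -> 7 -> 5 -> 5
  -1 -> 1 -> 6 -> 4 -> 4
  21 -> -21 -> -16 -> -18 -> 18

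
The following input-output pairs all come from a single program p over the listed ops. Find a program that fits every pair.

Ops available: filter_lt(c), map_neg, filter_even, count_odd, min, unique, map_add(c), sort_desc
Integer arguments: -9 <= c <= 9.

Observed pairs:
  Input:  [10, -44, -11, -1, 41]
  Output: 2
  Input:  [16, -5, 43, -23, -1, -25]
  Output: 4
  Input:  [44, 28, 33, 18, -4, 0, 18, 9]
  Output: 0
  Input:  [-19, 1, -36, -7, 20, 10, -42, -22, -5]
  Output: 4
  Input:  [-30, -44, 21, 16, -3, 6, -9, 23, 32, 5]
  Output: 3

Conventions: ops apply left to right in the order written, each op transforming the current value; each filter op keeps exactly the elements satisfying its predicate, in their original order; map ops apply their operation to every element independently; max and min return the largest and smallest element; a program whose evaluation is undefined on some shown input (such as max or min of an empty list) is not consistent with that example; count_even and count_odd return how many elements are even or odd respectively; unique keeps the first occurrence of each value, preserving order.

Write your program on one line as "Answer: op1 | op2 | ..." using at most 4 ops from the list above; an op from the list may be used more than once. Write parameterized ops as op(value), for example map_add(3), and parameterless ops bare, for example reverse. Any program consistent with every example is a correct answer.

unique | filter_lt(6) | count_odd

Check, running the answer program on each example:
  [10, -44, -11, -1, 41] -> [10, -44, -11, -1, 41] -> [-44, -11, -1] -> 2
  [16, -5, 43, -23, -1, -25] -> [16, -5, 43, -23, -1, -25] -> [-5, -23, -1, -25] -> 4
  [44, 28, 33, 18, -4, 0, 18, 9] -> [44, 28, 33, 18, -4, 0, 9] -> [-4, 0] -> 0
  [-19, 1, -36, -7, 20, 10, -42, -22, -5] -> [-19, 1, -36, -7, 20, 10, -42, -22, -5] -> [-19, 1, -36, -7, -42, -22, -5] -> 4
  [-30, -44, 21, 16, -3, 6, -9, 23, 32, 5] -> [-30, -44, 21, 16, -3, 6, -9, 23, 32, 5] -> [-30, -44, -3, -9, 5] -> 3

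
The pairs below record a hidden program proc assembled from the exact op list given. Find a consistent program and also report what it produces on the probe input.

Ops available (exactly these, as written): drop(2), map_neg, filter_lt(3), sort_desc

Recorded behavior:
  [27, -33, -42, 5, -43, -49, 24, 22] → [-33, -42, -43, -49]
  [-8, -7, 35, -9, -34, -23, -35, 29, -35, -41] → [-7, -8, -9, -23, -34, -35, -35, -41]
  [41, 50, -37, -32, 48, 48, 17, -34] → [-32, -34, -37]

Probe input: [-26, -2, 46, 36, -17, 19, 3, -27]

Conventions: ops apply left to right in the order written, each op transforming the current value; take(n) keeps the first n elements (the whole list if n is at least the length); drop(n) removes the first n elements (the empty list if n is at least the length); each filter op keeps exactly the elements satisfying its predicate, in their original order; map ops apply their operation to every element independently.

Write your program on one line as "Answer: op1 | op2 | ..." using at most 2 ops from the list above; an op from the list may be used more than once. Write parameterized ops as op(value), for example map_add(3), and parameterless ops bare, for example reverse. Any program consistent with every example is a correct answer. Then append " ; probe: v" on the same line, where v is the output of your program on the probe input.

filter_lt(3) | sort_desc ; probe: [-2, -17, -26, -27]

Check, running the answer program on each example:
  [27, -33, -42, 5, -43, -49, 24, 22] -> [-33, -42, -43, -49] -> [-33, -42, -43, -49]
  [-8, -7, 35, -9, -34, -23, -35, 29, -35, -41] -> [-8, -7, -9, -34, -23, -35, -35, -41] -> [-7, -8, -9, -23, -34, -35, -35, -41]
  [41, 50, -37, -32, 48, 48, 17, -34] -> [-37, -32, -34] -> [-32, -34, -37]
  probe: [-26, -2, 46, 36, -17, 19, 3, -27] -> [-26, -2, -17, -27] -> [-2, -17, -26, -27]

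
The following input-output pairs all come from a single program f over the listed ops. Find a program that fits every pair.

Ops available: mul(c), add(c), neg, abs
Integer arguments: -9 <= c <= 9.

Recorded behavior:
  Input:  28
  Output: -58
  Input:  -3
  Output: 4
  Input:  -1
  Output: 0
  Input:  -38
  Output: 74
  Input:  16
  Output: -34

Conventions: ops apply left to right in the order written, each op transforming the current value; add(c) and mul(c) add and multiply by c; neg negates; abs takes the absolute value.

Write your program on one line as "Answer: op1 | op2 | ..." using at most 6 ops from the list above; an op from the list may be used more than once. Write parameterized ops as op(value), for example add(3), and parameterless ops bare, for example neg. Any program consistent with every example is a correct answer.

neg | mul(-2) | add(-4) | add(6) | neg

Check, running the answer program on each example:
  28 -> -28 -> 56 -> 52 -> 58 -> -58
  -3 -> 3 -> -6 -> -10 -> -4 -> 4
  -1 -> 1 -> -2 -> -6 -> 0 -> 0
  -38 -> 38 -> -76 -> -80 -> -74 -> 74
  16 -> -16 -> 32 -> 28 -> 34 -> -34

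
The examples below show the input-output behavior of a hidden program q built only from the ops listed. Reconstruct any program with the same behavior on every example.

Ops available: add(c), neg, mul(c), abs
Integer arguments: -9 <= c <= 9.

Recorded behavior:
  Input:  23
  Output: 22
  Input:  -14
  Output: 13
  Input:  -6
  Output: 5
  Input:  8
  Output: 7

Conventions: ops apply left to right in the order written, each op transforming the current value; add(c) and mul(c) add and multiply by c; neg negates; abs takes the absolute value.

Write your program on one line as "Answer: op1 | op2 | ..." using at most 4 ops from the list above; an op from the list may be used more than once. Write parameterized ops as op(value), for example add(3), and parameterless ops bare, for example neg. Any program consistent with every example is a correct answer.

abs | neg | add(1) | abs

Check, running the answer program on each example:
  23 -> 23 -> -23 -> -22 -> 22
  -14 -> 14 -> -14 -> -13 -> 13
  -6 -> 6 -> -6 -> -5 -> 5
  8 -> 8 -> -8 -> -7 -> 7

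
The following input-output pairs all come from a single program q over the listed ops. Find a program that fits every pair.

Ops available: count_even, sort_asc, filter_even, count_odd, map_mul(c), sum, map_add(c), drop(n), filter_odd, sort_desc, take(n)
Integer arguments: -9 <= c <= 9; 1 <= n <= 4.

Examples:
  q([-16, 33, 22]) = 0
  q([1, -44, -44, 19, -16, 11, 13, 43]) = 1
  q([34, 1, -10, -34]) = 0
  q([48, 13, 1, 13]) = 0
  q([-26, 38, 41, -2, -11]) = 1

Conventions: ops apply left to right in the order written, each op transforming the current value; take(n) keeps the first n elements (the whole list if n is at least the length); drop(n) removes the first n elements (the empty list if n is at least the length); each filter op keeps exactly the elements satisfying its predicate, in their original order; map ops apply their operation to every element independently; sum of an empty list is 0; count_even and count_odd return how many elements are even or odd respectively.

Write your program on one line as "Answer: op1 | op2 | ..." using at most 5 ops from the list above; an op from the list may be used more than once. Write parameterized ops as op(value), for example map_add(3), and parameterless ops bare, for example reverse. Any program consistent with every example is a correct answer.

sort_asc | drop(4) | take(1) | count_odd

Check, running the answer program on each example:
  [-16, 33, 22] -> [-16, 22, 33] -> [] -> [] -> 0
  [1, -44, -44, 19, -16, 11, 13, 43] -> [-44, -44, -16, 1, 11, 13, 19, 43] -> [11, 13, 19, 43] -> [11] -> 1
  [34, 1, -10, -34] -> [-34, -10, 1, 34] -> [] -> [] -> 0
  [48, 13, 1, 13] -> [1, 13, 13, 48] -> [] -> [] -> 0
  [-26, 38, 41, -2, -11] -> [-26, -11, -2, 38, 41] -> [41] -> [41] -> 1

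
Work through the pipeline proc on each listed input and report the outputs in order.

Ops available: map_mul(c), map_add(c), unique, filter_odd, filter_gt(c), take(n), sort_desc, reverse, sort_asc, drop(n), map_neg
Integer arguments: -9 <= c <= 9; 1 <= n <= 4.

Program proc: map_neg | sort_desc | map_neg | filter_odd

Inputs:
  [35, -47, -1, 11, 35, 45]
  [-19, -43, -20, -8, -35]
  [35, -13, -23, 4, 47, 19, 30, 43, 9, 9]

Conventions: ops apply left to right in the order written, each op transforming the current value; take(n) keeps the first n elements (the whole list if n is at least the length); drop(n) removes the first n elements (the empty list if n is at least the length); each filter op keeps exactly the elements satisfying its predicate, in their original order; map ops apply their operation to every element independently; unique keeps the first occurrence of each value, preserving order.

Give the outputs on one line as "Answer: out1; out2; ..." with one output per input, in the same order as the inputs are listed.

[-47, -1, 11, 35, 35, 45]; [-43, -35, -19]; [-23, -13, 9, 9, 19, 35, 43, 47]

Execution, op by op:
  [35, -47, -1, 11, 35, 45] -> [-35, 47, 1, -11, -35, -45] -> [47, 1, -11, -35, -35, -45] -> [-47, -1, 11, 35, 35, 45] -> [-47, -1, 11, 35, 35, 45]
  [-19, -43, -20, -8, -35] -> [19, 43, 20, 8, 35] -> [43, 35, 20, 19, 8] -> [-43, -35, -20, -19, -8] -> [-43, -35, -19]
  [35, -13, -23, 4, 47, 19, 30, 43, 9, 9] -> [-35, 13, 23, -4, -47, -19, -30, -43, -9, -9] -> [23, 13, -4, -9, -9, -19, -30, -35, -43, -47] -> [-23, -13, 4, 9, 9, 19, 30, 35, 43, 47] -> [-23, -13, 9, 9, 19, 35, 43, 47]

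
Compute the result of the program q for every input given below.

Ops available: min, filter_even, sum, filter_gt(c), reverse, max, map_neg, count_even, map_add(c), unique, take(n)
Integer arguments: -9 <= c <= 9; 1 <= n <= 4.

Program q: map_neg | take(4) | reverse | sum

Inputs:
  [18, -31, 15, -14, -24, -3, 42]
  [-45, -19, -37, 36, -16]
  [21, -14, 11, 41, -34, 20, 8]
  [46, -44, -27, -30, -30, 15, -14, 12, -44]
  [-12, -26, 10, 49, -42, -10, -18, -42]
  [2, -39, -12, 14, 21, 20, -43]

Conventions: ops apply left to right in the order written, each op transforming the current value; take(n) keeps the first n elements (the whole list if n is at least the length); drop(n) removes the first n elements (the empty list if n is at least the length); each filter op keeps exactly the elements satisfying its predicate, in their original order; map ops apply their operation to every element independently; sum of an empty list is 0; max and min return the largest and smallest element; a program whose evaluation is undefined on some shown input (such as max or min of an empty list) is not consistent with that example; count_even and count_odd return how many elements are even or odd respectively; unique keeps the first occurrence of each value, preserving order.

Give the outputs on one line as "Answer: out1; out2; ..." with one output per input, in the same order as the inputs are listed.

12; 65; -59; 55; -21; 35

Execution, op by op:
  [18, -31, 15, -14, -24, -3, 42] -> [-18, 31, -15, 14, 24, 3, -42] -> [-18, 31, -15, 14] -> [14, -15, 31, -18] -> 12
  [-45, -19, -37, 36, -16] -> [45, 19, 37, -36, 16] -> [45, 19, 37, -36] -> [-36, 37, 19, 45] -> 65
  [21, -14, 11, 41, -34, 20, 8] -> [-21, 14, -11, -41, 34, -20, -8] -> [-21, 14, -11, -41] -> [-41, -11, 14, -21] -> -59
  [46, -44, -27, -30, -30, 15, -14, 12, -44] -> [-46, 44, 27, 30, 30, -15, 14, -12, 44] -> [-46, 44, 27, 30] -> [30, 27, 44, -46] -> 55
  [-12, -26, 10, 49, -42, -10, -18, -42] -> [12, 26, -10, -49, 42, 10, 18, 42] -> [12, 26, -10, -49] -> [-49, -10, 26, 12] -> -21
  [2, -39, -12, 14, 21, 20, -43] -> [-2, 39, 12, -14, -21, -20, 43] -> [-2, 39, 12, -14] -> [-14, 12, 39, -2] -> 35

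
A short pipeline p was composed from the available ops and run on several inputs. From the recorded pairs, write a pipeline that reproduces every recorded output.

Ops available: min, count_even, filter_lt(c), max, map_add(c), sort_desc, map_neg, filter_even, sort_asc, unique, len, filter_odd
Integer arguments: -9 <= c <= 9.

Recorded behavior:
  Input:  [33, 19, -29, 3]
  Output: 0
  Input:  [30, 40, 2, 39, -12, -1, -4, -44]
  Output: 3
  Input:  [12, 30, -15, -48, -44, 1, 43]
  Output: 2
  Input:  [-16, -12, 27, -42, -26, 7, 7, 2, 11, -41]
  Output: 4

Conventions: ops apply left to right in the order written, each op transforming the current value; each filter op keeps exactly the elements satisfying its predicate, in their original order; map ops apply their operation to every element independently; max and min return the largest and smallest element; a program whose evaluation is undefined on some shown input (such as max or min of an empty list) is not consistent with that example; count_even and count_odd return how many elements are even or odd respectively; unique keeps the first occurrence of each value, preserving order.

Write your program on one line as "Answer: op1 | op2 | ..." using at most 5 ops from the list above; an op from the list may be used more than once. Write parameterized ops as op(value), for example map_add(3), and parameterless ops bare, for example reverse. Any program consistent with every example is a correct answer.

filter_even | sort_desc | filter_lt(-1) | count_even

Check, running the answer program on each example:
  [33, 19, -29, 3] -> [] -> [] -> [] -> 0
  [30, 40, 2, 39, -12, -1, -4, -44] -> [30, 40, 2, -12, -4, -44] -> [40, 30, 2, -4, -12, -44] -> [-4, -12, -44] -> 3
  [12, 30, -15, -48, -44, 1, 43] -> [12, 30, -48, -44] -> [30, 12, -44, -48] -> [-44, -48] -> 2
  [-16, -12, 27, -42, -26, 7, 7, 2, 11, -41] -> [-16, -12, -42, -26, 2] -> [2, -12, -16, -26, -42] -> [-12, -16, -26, -42] -> 4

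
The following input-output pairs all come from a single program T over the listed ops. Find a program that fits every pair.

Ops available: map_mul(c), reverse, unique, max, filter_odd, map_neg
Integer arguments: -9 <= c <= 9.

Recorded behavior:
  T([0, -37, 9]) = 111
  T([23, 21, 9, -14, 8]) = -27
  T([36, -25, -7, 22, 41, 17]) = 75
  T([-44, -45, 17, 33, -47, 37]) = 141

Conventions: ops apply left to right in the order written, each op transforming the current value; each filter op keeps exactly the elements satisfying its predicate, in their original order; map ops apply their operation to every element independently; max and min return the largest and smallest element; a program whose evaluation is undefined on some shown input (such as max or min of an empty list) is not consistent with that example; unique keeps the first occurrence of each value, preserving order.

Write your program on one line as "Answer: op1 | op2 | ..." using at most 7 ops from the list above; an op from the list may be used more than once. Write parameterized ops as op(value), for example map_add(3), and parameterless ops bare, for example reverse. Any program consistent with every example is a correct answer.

map_neg | reverse | filter_odd | map_mul(-3) | map_neg | max

Check, running the answer program on each example:
  [0, -37, 9] -> [0, 37, -9] -> [-9, 37, 0] -> [-9, 37] -> [27, -111] -> [-27, 111] -> 111
  [23, 21, 9, -14, 8] -> [-23, -21, -9, 14, -8] -> [-8, 14, -9, -21, -23] -> [-9, -21, -23] -> [27, 63, 69] -> [-27, -63, -69] -> -27
  [36, -25, -7, 22, 41, 17] -> [-36, 25, 7, -22, -41, -17] -> [-17, -41, -22, 7, 25, -36] -> [-17, -41, 7, 25] -> [51, 123, -21, -75] -> [-51, -123, 21, 75] -> 75
  [-44, -45, 17, 33, -47, 37] -> [44, 45, -17, -33, 47, -37] -> [-37, 47, -33, -17, 45, 44] -> [-37, 47, -33, -17, 45] -> [111, -141, 99, 51, -135] -> [-111, 141, -99, -51, 135] -> 141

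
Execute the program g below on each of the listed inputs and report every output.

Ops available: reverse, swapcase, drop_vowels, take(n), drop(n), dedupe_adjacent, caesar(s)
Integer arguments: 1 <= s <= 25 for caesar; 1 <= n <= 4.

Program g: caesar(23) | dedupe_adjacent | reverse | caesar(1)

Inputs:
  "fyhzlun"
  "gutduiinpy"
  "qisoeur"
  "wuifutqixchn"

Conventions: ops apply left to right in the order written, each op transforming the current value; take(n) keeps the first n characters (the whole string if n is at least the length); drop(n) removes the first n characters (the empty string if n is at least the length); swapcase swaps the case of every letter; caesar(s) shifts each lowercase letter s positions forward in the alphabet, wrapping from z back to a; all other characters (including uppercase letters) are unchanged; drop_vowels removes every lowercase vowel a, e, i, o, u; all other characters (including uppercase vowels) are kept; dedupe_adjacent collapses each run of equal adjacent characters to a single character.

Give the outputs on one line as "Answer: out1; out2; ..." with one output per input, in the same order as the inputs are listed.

"lsjxfwd"; "wnlgsbrse"; "pscmqgo"; "lfavgorsdgsu"

Execution, op by op:
  "fyhzlun" -> "cvewirk" -> "cvewirk" -> "kriwevc" -> "lsjxfwd"
  "gutduiinpy" -> "drqarffkmv" -> "drqarfkmv" -> "vmkfraqrd" -> "wnlgsbrse"
  "qisoeur" -> "nfplbro" -> "nfplbro" -> "orblpfn" -> "pscmqgo"
  "wuifutqixchn" -> "trfcrqnfuzek" -> "trfcrqnfuzek" -> "kezufnqrcfrt" -> "lfavgorsdgsu"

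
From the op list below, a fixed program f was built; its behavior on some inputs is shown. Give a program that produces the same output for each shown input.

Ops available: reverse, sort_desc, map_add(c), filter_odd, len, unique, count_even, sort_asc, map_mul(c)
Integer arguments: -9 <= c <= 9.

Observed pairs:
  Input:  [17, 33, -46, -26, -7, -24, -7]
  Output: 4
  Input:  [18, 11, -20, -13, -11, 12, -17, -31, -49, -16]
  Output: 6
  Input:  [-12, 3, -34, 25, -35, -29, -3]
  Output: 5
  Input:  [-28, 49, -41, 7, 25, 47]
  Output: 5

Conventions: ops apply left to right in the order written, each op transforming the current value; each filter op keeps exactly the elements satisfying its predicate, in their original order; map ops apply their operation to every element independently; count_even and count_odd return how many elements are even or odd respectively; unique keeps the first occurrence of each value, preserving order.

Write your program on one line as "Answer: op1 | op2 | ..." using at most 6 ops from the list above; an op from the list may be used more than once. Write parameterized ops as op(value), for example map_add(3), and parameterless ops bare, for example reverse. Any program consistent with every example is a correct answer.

map_add(4) | filter_odd | map_add(3) | map_mul(-2) | count_even

Check, running the answer program on each example:
  [17, 33, -46, -26, -7, -24, -7] -> [21, 37, -42, -22, -3, -20, -3] -> [21, 37, -3, -3] -> [24, 40, 0, 0] -> [-48, -80, 0, 0] -> 4
  [18, 11, -20, -13, -11, 12, -17, -31, -49, -16] -> [22, 15, -16, -9, -7, 16, -13, -27, -45, -12] -> [15, -9, -7, -13, -27, -45] -> [18, -6, -4, -10, -24, -42] -> [-36, 12, 8, 20, 48, 84] -> 6
  [-12, 3, -34, 25, -35, -29, -3] -> [-8, 7, -30, 29, -31, -25, 1] -> [7, 29, -31, -25, 1] -> [10, 32, -28, -22, 4] -> [-20, -64, 56, 44, -8] -> 5
  [-28, 49, -41, 7, 25, 47] -> [-24, 53, -37, 11, 29, 51] -> [53, -37, 11, 29, 51] -> [56, -34, 14, 32, 54] -> [-112, 68, -28, -64, -108] -> 5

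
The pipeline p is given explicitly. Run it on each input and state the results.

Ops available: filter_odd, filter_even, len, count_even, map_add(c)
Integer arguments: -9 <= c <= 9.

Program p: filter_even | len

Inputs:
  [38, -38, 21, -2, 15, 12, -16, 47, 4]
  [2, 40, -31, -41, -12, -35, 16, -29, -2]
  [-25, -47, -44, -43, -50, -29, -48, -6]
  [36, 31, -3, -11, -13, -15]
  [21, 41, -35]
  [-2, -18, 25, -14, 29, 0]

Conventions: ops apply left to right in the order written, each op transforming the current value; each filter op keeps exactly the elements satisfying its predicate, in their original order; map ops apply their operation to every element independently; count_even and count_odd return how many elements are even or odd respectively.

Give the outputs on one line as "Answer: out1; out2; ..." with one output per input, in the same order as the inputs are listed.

Execution, op by op:
  [38, -38, 21, -2, 15, 12, -16, 47, 4] -> [38, -38, -2, 12, -16, 4] -> 6
  [2, 40, -31, -41, -12, -35, 16, -29, -2] -> [2, 40, -12, 16, -2] -> 5
  [-25, -47, -44, -43, -50, -29, -48, -6] -> [-44, -50, -48, -6] -> 4
  [36, 31, -3, -11, -13, -15] -> [36] -> 1
  [21, 41, -35] -> [] -> 0
  [-2, -18, 25, -14, 29, 0] -> [-2, -18, -14, 0] -> 4

6; 5; 4; 1; 0; 4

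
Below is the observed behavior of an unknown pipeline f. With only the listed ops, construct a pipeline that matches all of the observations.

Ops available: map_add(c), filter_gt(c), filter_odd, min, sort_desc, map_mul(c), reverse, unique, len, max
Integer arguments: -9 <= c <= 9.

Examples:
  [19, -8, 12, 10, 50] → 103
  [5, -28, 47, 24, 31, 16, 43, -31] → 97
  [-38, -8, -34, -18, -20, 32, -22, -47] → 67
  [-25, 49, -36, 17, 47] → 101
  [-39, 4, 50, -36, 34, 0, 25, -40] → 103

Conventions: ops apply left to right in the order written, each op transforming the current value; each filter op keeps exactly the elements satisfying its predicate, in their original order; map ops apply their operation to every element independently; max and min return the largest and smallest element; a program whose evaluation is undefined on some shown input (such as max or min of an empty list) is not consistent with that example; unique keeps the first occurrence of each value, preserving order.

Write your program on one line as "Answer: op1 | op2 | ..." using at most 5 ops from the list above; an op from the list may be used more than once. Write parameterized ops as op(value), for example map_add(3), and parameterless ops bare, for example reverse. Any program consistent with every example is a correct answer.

map_mul(2) | map_add(3) | filter_gt(4) | max

Check, running the answer program on each example:
  [19, -8, 12, 10, 50] -> [38, -16, 24, 20, 100] -> [41, -13, 27, 23, 103] -> [41, 27, 23, 103] -> 103
  [5, -28, 47, 24, 31, 16, 43, -31] -> [10, -56, 94, 48, 62, 32, 86, -62] -> [13, -53, 97, 51, 65, 35, 89, -59] -> [13, 97, 51, 65, 35, 89] -> 97
  [-38, -8, -34, -18, -20, 32, -22, -47] -> [-76, -16, -68, -36, -40, 64, -44, -94] -> [-73, -13, -65, -33, -37, 67, -41, -91] -> [67] -> 67
  [-25, 49, -36, 17, 47] -> [-50, 98, -72, 34, 94] -> [-47, 101, -69, 37, 97] -> [101, 37, 97] -> 101
  [-39, 4, 50, -36, 34, 0, 25, -40] -> [-78, 8, 100, -72, 68, 0, 50, -80] -> [-75, 11, 103, -69, 71, 3, 53, -77] -> [11, 103, 71, 53] -> 103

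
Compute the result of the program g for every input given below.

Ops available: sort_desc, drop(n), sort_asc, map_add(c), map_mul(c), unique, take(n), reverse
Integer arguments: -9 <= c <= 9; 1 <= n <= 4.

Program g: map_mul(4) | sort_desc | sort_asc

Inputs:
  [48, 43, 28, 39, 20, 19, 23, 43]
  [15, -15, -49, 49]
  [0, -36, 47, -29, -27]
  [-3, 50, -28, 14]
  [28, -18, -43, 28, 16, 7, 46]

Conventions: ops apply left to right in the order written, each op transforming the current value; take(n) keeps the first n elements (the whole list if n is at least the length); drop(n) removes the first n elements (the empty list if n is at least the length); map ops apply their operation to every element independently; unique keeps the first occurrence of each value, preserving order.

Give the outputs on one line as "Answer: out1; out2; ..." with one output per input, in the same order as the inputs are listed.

[76, 80, 92, 112, 156, 172, 172, 192]; [-196, -60, 60, 196]; [-144, -116, -108, 0, 188]; [-112, -12, 56, 200]; [-172, -72, 28, 64, 112, 112, 184]

Execution, op by op:
  [48, 43, 28, 39, 20, 19, 23, 43] -> [192, 172, 112, 156, 80, 76, 92, 172] -> [192, 172, 172, 156, 112, 92, 80, 76] -> [76, 80, 92, 112, 156, 172, 172, 192]
  [15, -15, -49, 49] -> [60, -60, -196, 196] -> [196, 60, -60, -196] -> [-196, -60, 60, 196]
  [0, -36, 47, -29, -27] -> [0, -144, 188, -116, -108] -> [188, 0, -108, -116, -144] -> [-144, -116, -108, 0, 188]
  [-3, 50, -28, 14] -> [-12, 200, -112, 56] -> [200, 56, -12, -112] -> [-112, -12, 56, 200]
  [28, -18, -43, 28, 16, 7, 46] -> [112, -72, -172, 112, 64, 28, 184] -> [184, 112, 112, 64, 28, -72, -172] -> [-172, -72, 28, 64, 112, 112, 184]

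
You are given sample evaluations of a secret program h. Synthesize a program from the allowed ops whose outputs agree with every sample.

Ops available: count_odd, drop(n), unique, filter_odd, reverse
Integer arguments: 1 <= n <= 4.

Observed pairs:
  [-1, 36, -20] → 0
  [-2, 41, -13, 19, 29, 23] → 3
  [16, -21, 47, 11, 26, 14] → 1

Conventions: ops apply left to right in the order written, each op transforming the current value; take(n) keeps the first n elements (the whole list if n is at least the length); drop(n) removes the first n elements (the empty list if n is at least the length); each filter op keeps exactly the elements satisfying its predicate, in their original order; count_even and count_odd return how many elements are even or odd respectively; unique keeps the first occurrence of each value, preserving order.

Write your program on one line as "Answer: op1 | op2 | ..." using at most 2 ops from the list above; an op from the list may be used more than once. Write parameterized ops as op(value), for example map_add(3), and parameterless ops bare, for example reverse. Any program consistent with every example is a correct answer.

drop(3) | count_odd

Check, running the answer program on each example:
  [-1, 36, -20] -> [] -> 0
  [-2, 41, -13, 19, 29, 23] -> [19, 29, 23] -> 3
  [16, -21, 47, 11, 26, 14] -> [11, 26, 14] -> 1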